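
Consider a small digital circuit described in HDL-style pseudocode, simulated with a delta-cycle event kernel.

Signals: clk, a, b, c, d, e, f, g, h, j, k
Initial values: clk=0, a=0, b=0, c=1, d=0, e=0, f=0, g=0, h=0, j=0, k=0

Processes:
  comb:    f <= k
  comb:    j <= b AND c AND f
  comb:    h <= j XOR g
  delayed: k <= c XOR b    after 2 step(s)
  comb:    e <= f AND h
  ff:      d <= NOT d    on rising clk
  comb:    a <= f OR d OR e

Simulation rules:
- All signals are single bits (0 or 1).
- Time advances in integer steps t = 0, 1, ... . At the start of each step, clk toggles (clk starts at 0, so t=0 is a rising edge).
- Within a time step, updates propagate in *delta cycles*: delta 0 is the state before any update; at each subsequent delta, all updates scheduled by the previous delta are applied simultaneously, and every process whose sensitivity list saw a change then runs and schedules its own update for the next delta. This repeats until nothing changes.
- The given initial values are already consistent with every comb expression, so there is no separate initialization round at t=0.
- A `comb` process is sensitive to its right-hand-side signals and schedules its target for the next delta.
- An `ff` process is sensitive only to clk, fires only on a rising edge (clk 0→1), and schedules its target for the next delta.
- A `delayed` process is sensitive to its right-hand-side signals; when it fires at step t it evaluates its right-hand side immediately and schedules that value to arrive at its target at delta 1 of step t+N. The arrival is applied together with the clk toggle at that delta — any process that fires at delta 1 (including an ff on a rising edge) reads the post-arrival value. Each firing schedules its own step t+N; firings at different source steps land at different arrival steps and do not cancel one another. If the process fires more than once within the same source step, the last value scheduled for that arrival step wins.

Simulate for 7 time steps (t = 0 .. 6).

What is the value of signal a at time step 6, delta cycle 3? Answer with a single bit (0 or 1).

t0.Δ0 k=0 c=1 h=0 g=0 d=0 a=0 f=0 j=0 e=0 clk=0 b=0
t0.Δ1 k=0 c=1 h=0 g=0 d=0 a=0 f=0 j=0 e=0 clk=1 b=0
t0.Δ2 k=0 c=1 h=0 g=0 d=1 a=0 f=0 j=0 e=0 clk=1 b=0
t0.Δ3 k=0 c=1 h=0 g=0 d=1 a=1 f=0 j=0 e=0 clk=1 b=0
t1.Δ0 k=0 c=1 h=0 g=0 d=1 a=1 f=0 j=0 e=0 clk=1 b=0
t1.Δ1 k=0 c=1 h=0 g=0 d=1 a=1 f=0 j=0 e=0 clk=0 b=0
t2.Δ0 k=0 c=1 h=0 g=0 d=1 a=1 f=0 j=0 e=0 clk=0 b=0
t2.Δ1 k=0 c=1 h=0 g=0 d=1 a=1 f=0 j=0 e=0 clk=1 b=0
t2.Δ2 k=0 c=1 h=0 g=0 d=0 a=1 f=0 j=0 e=0 clk=1 b=0
t2.Δ3 k=0 c=1 h=0 g=0 d=0 a=0 f=0 j=0 e=0 clk=1 b=0
t3.Δ0 k=0 c=1 h=0 g=0 d=0 a=0 f=0 j=0 e=0 clk=1 b=0
t3.Δ1 k=0 c=1 h=0 g=0 d=0 a=0 f=0 j=0 e=0 clk=0 b=0
t4.Δ0 k=0 c=1 h=0 g=0 d=0 a=0 f=0 j=0 e=0 clk=0 b=0
t4.Δ1 k=0 c=1 h=0 g=0 d=0 a=0 f=0 j=0 e=0 clk=1 b=0
t4.Δ2 k=0 c=1 h=0 g=0 d=1 a=0 f=0 j=0 e=0 clk=1 b=0
t4.Δ3 k=0 c=1 h=0 g=0 d=1 a=1 f=0 j=0 e=0 clk=1 b=0
t5.Δ0 k=0 c=1 h=0 g=0 d=1 a=1 f=0 j=0 e=0 clk=1 b=0
t5.Δ1 k=0 c=1 h=0 g=0 d=1 a=1 f=0 j=0 e=0 clk=0 b=0
t6.Δ0 k=0 c=1 h=0 g=0 d=1 a=1 f=0 j=0 e=0 clk=0 b=0
t6.Δ1 k=0 c=1 h=0 g=0 d=1 a=1 f=0 j=0 e=0 clk=1 b=0
t6.Δ2 k=0 c=1 h=0 g=0 d=0 a=1 f=0 j=0 e=0 clk=1 b=0
t6.Δ3 k=0 c=1 h=0 g=0 d=0 a=0 f=0 j=0 e=0 clk=1 b=0

0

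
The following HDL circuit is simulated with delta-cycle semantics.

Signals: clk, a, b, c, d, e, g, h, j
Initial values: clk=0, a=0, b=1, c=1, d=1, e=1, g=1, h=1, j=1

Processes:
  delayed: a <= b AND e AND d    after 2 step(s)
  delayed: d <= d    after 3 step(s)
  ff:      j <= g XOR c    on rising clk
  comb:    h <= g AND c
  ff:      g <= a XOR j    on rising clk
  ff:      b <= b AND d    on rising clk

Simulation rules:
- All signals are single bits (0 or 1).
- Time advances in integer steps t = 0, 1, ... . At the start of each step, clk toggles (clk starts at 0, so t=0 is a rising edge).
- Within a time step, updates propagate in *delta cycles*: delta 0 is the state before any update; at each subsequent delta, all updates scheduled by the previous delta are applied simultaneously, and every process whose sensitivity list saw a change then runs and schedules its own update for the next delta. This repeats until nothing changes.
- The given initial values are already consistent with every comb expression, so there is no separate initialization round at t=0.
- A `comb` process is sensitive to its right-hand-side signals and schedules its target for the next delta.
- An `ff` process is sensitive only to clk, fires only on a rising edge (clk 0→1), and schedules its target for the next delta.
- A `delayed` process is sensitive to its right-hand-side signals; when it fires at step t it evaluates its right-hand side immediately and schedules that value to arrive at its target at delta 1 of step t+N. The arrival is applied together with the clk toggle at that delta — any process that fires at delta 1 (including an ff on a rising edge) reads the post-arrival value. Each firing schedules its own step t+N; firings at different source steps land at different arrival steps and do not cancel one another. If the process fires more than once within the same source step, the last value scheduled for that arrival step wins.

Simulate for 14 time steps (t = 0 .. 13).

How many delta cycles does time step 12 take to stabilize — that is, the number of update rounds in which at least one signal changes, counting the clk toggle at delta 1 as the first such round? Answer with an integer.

t0.Δ0 clk=0 c=1 g=1 b=1 d=1 a=0 e=1 h=1 j=1
t0.Δ1 clk=1 c=1 g=1 b=1 d=1 a=0 e=1 h=1 j=1
t0.Δ2 clk=1 c=1 g=1 b=1 d=1 a=0 e=1 h=1 j=0
t1.Δ0 clk=1 c=1 g=1 b=1 d=1 a=0 e=1 h=1 j=0
t1.Δ1 clk=0 c=1 g=1 b=1 d=1 a=0 e=1 h=1 j=0
t2.Δ0 clk=0 c=1 g=1 b=1 d=1 a=0 e=1 h=1 j=0
t2.Δ1 clk=1 c=1 g=1 b=1 d=1 a=0 e=1 h=1 j=0
t2.Δ2 clk=1 c=1 g=0 b=1 d=1 a=0 e=1 h=1 j=0
t2.Δ3 clk=1 c=1 g=0 b=1 d=1 a=0 e=1 h=0 j=0
t3.Δ0 clk=1 c=1 g=0 b=1 d=1 a=0 e=1 h=0 j=0
t3.Δ1 clk=0 c=1 g=0 b=1 d=1 a=0 e=1 h=0 j=0
t4.Δ0 clk=0 c=1 g=0 b=1 d=1 a=0 e=1 h=0 j=0
t4.Δ1 clk=1 c=1 g=0 b=1 d=1 a=0 e=1 h=0 j=0
t4.Δ2 clk=1 c=1 g=0 b=1 d=1 a=0 e=1 h=0 j=1
t5.Δ0 clk=1 c=1 g=0 b=1 d=1 a=0 e=1 h=0 j=1
t5.Δ1 clk=0 c=1 g=0 b=1 d=1 a=0 e=1 h=0 j=1
t6.Δ0 clk=0 c=1 g=0 b=1 d=1 a=0 e=1 h=0 j=1
t6.Δ1 clk=1 c=1 g=0 b=1 d=1 a=0 e=1 h=0 j=1
t6.Δ2 clk=1 c=1 g=1 b=1 d=1 a=0 e=1 h=0 j=1
t6.Δ3 clk=1 c=1 g=1 b=1 d=1 a=0 e=1 h=1 j=1
t7.Δ0 clk=1 c=1 g=1 b=1 d=1 a=0 e=1 h=1 j=1
t7.Δ1 clk=0 c=1 g=1 b=1 d=1 a=0 e=1 h=1 j=1
t8.Δ0 clk=0 c=1 g=1 b=1 d=1 a=0 e=1 h=1 j=1
t8.Δ1 clk=1 c=1 g=1 b=1 d=1 a=0 e=1 h=1 j=1
t8.Δ2 clk=1 c=1 g=1 b=1 d=1 a=0 e=1 h=1 j=0
t9.Δ0 clk=1 c=1 g=1 b=1 d=1 a=0 e=1 h=1 j=0
t9.Δ1 clk=0 c=1 g=1 b=1 d=1 a=0 e=1 h=1 j=0
t10.Δ0 clk=0 c=1 g=1 b=1 d=1 a=0 e=1 h=1 j=0
t10.Δ1 clk=1 c=1 g=1 b=1 d=1 a=0 e=1 h=1 j=0
t10.Δ2 clk=1 c=1 g=0 b=1 d=1 a=0 e=1 h=1 j=0
t10.Δ3 clk=1 c=1 g=0 b=1 d=1 a=0 e=1 h=0 j=0
t11.Δ0 clk=1 c=1 g=0 b=1 d=1 a=0 e=1 h=0 j=0
t11.Δ1 clk=0 c=1 g=0 b=1 d=1 a=0 e=1 h=0 j=0
t12.Δ0 clk=0 c=1 g=0 b=1 d=1 a=0 e=1 h=0 j=0
t12.Δ1 clk=1 c=1 g=0 b=1 d=1 a=0 e=1 h=0 j=0
t12.Δ2 clk=1 c=1 g=0 b=1 d=1 a=0 e=1 h=0 j=1
t13.Δ0 clk=1 c=1 g=0 b=1 d=1 a=0 e=1 h=0 j=1
t13.Δ1 clk=0 c=1 g=0 b=1 d=1 a=0 e=1 h=0 j=1

2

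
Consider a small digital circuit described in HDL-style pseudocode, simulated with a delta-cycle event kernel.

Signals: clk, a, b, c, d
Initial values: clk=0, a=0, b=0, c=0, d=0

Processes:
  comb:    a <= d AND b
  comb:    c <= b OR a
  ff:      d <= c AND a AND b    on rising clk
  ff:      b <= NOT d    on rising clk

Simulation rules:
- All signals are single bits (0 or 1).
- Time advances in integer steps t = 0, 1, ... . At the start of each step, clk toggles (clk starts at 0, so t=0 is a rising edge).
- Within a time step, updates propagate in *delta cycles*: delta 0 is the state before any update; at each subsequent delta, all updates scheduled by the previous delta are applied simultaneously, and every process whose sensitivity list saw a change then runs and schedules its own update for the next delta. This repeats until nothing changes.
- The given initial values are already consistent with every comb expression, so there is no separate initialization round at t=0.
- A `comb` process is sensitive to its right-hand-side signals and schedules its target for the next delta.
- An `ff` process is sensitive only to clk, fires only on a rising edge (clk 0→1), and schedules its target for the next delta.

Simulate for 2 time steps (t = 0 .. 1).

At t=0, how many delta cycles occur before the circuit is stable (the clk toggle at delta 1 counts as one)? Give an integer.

t0.Δ0 c=0 a=0 d=0 clk=0 b=0
t0.Δ1 c=0 a=0 d=0 clk=1 b=0
t0.Δ2 c=0 a=0 d=0 clk=1 b=1
t0.Δ3 c=1 a=0 d=0 clk=1 b=1
t1.Δ0 c=1 a=0 d=0 clk=1 b=1
t1.Δ1 c=1 a=0 d=0 clk=0 b=1

3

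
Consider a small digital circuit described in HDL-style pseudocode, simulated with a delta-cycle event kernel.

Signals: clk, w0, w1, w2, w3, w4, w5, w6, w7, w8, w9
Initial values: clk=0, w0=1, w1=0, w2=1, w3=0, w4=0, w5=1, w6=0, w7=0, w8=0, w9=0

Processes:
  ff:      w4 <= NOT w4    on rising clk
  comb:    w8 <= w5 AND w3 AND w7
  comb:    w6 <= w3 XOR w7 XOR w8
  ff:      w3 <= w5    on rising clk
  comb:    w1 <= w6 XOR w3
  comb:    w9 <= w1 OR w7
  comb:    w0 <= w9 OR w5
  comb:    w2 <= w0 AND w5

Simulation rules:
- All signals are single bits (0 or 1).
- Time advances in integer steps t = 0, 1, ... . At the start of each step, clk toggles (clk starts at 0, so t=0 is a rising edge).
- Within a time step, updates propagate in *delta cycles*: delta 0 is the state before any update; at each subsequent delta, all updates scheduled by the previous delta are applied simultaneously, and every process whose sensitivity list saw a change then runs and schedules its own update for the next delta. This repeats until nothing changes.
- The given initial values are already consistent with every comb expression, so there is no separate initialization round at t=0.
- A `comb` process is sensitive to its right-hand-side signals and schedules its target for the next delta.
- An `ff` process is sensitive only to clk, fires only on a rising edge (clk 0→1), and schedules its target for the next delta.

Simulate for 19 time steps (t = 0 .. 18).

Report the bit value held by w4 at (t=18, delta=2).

[bits: w7,w3,w4,w5,w2,w0,clk,w8,w1,w6,w9]
t=0: Δ0=00011100000 Δ1=00011110000 Δ2=01111110000 Δ3=01111110110 Δ4=01111110011 Δ5=01111110010 | 5Δ
t=1: Δ0=01111110010 Δ1=01111100010 | 1Δ
t=2: Δ0=01111100010 Δ1=01111110010 Δ2=01011110010 | 2Δ
t=3: Δ0=01011110010 Δ1=01011100010 | 1Δ
t=4: Δ0=01011100010 Δ1=01011110010 Δ2=01111110010 | 2Δ
t=5: Δ0=01111110010 Δ1=01111100010 | 1Δ
t=6: Δ0=01111100010 Δ1=01111110010 Δ2=01011110010 | 2Δ
t=7: Δ0=01011110010 Δ1=01011100010 | 1Δ
t=8: Δ0=01011100010 Δ1=01011110010 Δ2=01111110010 | 2Δ
t=9: Δ0=01111110010 Δ1=01111100010 | 1Δ
t=10: Δ0=01111100010 Δ1=01111110010 Δ2=01011110010 | 2Δ
t=11: Δ0=01011110010 Δ1=01011100010 | 1Δ
t=12: Δ0=01011100010 Δ1=01011110010 Δ2=01111110010 | 2Δ
t=13: Δ0=01111110010 Δ1=01111100010 | 1Δ
t=14: Δ0=01111100010 Δ1=01111110010 Δ2=01011110010 | 2Δ
t=15: Δ0=01011110010 Δ1=01011100010 | 1Δ
t=16: Δ0=01011100010 Δ1=01011110010 Δ2=01111110010 | 2Δ
t=17: Δ0=01111110010 Δ1=01111100010 | 1Δ
t=18: Δ0=01111100010 Δ1=01111110010 Δ2=01011110010 | 2Δ

0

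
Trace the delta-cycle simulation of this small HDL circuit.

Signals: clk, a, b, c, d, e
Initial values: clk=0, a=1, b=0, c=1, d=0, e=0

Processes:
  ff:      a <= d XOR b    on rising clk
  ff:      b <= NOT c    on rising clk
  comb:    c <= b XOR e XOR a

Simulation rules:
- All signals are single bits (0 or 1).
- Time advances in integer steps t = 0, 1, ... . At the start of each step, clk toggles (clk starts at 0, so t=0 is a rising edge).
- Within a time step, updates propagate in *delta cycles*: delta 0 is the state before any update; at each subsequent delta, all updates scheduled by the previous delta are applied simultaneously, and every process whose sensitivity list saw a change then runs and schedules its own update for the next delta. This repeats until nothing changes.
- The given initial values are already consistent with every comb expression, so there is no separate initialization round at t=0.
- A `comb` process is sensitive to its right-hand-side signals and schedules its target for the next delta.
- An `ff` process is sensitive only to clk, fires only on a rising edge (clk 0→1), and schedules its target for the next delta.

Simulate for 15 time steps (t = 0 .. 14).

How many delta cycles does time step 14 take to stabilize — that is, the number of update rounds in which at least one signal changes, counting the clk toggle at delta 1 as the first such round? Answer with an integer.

t0.Δ0 a=1 d=0 clk=0 b=0 c=1 e=0
t0.Δ1 a=1 d=0 clk=1 b=0 c=1 e=0
t0.Δ2 a=0 d=0 clk=1 b=0 c=1 e=0
t0.Δ3 a=0 d=0 clk=1 b=0 c=0 e=0
t1.Δ0 a=0 d=0 clk=1 b=0 c=0 e=0
t1.Δ1 a=0 d=0 clk=0 b=0 c=0 e=0
t2.Δ0 a=0 d=0 clk=0 b=0 c=0 e=0
t2.Δ1 a=0 d=0 clk=1 b=0 c=0 e=0
t2.Δ2 a=0 d=0 clk=1 b=1 c=0 e=0
t2.Δ3 a=0 d=0 clk=1 b=1 c=1 e=0
t3.Δ0 a=0 d=0 clk=1 b=1 c=1 e=0
t3.Δ1 a=0 d=0 clk=0 b=1 c=1 e=0
t4.Δ0 a=0 d=0 clk=0 b=1 c=1 e=0
t4.Δ1 a=0 d=0 clk=1 b=1 c=1 e=0
t4.Δ2 a=1 d=0 clk=1 b=0 c=1 e=0
t5.Δ0 a=1 d=0 clk=1 b=0 c=1 e=0
t5.Δ1 a=1 d=0 clk=0 b=0 c=1 e=0
t6.Δ0 a=1 d=0 clk=0 b=0 c=1 e=0
t6.Δ1 a=1 d=0 clk=1 b=0 c=1 e=0
t6.Δ2 a=0 d=0 clk=1 b=0 c=1 e=0
t6.Δ3 a=0 d=0 clk=1 b=0 c=0 e=0
t7.Δ0 a=0 d=0 clk=1 b=0 c=0 e=0
t7.Δ1 a=0 d=0 clk=0 b=0 c=0 e=0
t8.Δ0 a=0 d=0 clk=0 b=0 c=0 e=0
t8.Δ1 a=0 d=0 clk=1 b=0 c=0 e=0
t8.Δ2 a=0 d=0 clk=1 b=1 c=0 e=0
t8.Δ3 a=0 d=0 clk=1 b=1 c=1 e=0
t9.Δ0 a=0 d=0 clk=1 b=1 c=1 e=0
t9.Δ1 a=0 d=0 clk=0 b=1 c=1 e=0
t10.Δ0 a=0 d=0 clk=0 b=1 c=1 e=0
t10.Δ1 a=0 d=0 clk=1 b=1 c=1 e=0
t10.Δ2 a=1 d=0 clk=1 b=0 c=1 e=0
t11.Δ0 a=1 d=0 clk=1 b=0 c=1 e=0
t11.Δ1 a=1 d=0 clk=0 b=0 c=1 e=0
t12.Δ0 a=1 d=0 clk=0 b=0 c=1 e=0
t12.Δ1 a=1 d=0 clk=1 b=0 c=1 e=0
t12.Δ2 a=0 d=0 clk=1 b=0 c=1 e=0
t12.Δ3 a=0 d=0 clk=1 b=0 c=0 e=0
t13.Δ0 a=0 d=0 clk=1 b=0 c=0 e=0
t13.Δ1 a=0 d=0 clk=0 b=0 c=0 e=0
t14.Δ0 a=0 d=0 clk=0 b=0 c=0 e=0
t14.Δ1 a=0 d=0 clk=1 b=0 c=0 e=0
t14.Δ2 a=0 d=0 clk=1 b=1 c=0 e=0
t14.Δ3 a=0 d=0 clk=1 b=1 c=1 e=0

3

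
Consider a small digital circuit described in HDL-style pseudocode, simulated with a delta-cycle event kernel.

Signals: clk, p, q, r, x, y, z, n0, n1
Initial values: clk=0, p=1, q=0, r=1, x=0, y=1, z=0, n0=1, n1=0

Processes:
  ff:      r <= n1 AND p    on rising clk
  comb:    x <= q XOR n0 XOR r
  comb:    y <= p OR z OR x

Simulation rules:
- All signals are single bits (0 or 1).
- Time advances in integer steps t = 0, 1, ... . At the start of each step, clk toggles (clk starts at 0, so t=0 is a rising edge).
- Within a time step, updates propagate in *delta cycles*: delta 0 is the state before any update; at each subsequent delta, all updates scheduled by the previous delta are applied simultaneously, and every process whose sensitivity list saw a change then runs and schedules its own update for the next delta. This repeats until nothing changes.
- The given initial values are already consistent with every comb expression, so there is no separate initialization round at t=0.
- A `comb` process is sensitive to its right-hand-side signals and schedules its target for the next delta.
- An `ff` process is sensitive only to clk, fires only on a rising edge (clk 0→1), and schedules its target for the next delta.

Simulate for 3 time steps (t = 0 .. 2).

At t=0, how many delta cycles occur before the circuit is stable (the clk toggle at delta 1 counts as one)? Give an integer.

t0.Δ0 y=1 p=1 n0=1 x=0 q=0 n1=0 r=1 clk=0 z=0
t0.Δ1 y=1 p=1 n0=1 x=0 q=0 n1=0 r=1 clk=1 z=0
t0.Δ2 y=1 p=1 n0=1 x=0 q=0 n1=0 r=0 clk=1 z=0
t0.Δ3 y=1 p=1 n0=1 x=1 q=0 n1=0 r=0 clk=1 z=0
t1.Δ0 y=1 p=1 n0=1 x=1 q=0 n1=0 r=0 clk=1 z=0
t1.Δ1 y=1 p=1 n0=1 x=1 q=0 n1=0 r=0 clk=0 z=0
t2.Δ0 y=1 p=1 n0=1 x=1 q=0 n1=0 r=0 clk=0 z=0
t2.Δ1 y=1 p=1 n0=1 x=1 q=0 n1=0 r=0 clk=1 z=0

3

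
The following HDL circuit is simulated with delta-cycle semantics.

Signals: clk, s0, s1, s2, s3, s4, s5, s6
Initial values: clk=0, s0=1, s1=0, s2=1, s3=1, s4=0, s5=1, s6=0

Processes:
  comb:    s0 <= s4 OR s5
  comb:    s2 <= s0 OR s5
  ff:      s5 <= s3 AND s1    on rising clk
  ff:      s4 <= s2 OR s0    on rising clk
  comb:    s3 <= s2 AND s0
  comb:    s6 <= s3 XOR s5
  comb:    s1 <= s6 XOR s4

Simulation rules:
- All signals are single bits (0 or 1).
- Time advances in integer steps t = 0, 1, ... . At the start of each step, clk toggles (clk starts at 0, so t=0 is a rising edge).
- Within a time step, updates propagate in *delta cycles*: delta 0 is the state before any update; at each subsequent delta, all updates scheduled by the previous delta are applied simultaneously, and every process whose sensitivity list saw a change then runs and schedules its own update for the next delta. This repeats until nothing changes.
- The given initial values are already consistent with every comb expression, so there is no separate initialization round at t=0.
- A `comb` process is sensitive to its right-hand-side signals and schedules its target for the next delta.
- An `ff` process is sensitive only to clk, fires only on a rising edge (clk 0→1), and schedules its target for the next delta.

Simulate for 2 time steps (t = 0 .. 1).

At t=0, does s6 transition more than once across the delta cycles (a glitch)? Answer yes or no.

no

[bits: s2,clk,s3,s0,s6,s5,s4,s1]
t=0: Δ0=10110100 Δ1=11110100 Δ2=11110010 Δ3=11111011 Δ4=11111010 | 4Δ
t=1: Δ0=11111010 Δ1=10111010 | 1Δ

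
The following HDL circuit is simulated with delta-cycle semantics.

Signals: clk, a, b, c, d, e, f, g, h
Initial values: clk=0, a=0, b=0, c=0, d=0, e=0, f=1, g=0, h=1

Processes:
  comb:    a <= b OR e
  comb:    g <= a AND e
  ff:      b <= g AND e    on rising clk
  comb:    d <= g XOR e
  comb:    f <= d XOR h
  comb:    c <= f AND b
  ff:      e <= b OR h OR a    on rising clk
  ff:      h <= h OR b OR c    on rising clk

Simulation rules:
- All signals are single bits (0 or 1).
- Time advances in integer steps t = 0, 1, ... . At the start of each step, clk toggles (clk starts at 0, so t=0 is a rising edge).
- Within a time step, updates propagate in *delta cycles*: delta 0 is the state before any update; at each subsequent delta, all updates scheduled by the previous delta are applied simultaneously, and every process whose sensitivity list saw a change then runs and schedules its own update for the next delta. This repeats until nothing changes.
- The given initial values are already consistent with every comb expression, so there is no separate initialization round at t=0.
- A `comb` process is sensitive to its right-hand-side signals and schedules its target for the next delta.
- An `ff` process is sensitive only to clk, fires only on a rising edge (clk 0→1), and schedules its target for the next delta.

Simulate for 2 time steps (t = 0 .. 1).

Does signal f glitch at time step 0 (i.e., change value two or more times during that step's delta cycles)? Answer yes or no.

yes

t=0 Δ0: e=0 d=0 f=1 h=1 b=0 c=0 g=0 clk=0 a=0
  Δ1: clk:0→1
  Δ2: e:0→1
  Δ3: d:0→1, a:0→1
  Δ4: f:1→0, g:0→1
  Δ5: d:1→0
  Δ6: f:0→1
  (6Δ to stable)
t=1 Δ0: e=1 d=0 f=1 h=1 b=0 c=0 g=1 clk=1 a=1
  Δ1: clk:1→0
  (1Δ to stable)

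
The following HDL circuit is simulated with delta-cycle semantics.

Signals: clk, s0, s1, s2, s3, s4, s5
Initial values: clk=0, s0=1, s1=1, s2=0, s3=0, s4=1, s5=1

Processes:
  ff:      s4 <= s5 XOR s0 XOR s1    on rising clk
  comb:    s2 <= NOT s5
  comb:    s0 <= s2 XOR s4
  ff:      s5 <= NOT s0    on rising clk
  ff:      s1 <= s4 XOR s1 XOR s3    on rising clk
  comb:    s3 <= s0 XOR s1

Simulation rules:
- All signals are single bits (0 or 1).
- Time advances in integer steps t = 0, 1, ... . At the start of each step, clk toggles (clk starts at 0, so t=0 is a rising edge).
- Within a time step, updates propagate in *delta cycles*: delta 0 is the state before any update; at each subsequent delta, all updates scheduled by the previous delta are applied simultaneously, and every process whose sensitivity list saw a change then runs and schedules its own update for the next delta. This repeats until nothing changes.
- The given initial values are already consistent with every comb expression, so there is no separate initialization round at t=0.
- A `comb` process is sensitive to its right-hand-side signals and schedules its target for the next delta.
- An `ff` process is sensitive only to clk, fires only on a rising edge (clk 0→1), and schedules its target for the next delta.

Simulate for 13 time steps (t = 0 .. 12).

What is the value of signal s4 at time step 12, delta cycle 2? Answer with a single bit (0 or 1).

t=0 Δ0: s2=0 clk=0 s1=1 s0=1 s3=0 s5=1 s4=1
  Δ1: clk:0→1
  Δ2: s1:1→0, s5:1→0
  Δ3: s2:0→1, s3:0→1
  Δ4: s0:1→0
  Δ5: s3:1→0
  (5Δ to stable)
t=1 Δ0: s2=1 clk=1 s1=0 s0=0 s3=0 s5=0 s4=1
  Δ1: clk:1→0
  (1Δ to stable)
t=2 Δ0: s2=1 clk=0 s1=0 s0=0 s3=0 s5=0 s4=1
  Δ1: clk:0→1
  Δ2: s1:0→1, s5:0→1, s4:1→0
  Δ3: s2:1→0, s0:0→1, s3:0→1
  Δ4: s0:1→0, s3:1→0
  Δ5: s3:0→1
  (5Δ to stable)
t=3 Δ0: s2=0 clk=1 s1=1 s0=0 s3=1 s5=1 s4=0
  Δ1: clk:1→0
  (1Δ to stable)
t=4 Δ0: s2=0 clk=0 s1=1 s0=0 s3=1 s5=1 s4=0
  Δ1: clk:0→1
  Δ2: s1:1→0
  Δ3: s3:1→0
  (3Δ to stable)
t=5 Δ0: s2=0 clk=1 s1=0 s0=0 s3=0 s5=1 s4=0
  Δ1: clk:1→0
  (1Δ to stable)
t=6 Δ0: s2=0 clk=0 s1=0 s0=0 s3=0 s5=1 s4=0
  Δ1: clk:0→1
  Δ2: s4:0→1
  Δ3: s0:0→1
  Δ4: s3:0→1
  (4Δ to stable)
t=7 Δ0: s2=0 clk=1 s1=0 s0=1 s3=1 s5=1 s4=1
  Δ1: clk:1→0
  (1Δ to stable)
t=8 Δ0: s2=0 clk=0 s1=0 s0=1 s3=1 s5=1 s4=1
  Δ1: clk:0→1
  Δ2: s5:1→0, s4:1→0
  Δ3: s2:0→1, s0:1→0
  Δ4: s0:0→1, s3:1→0
  Δ5: s3:0→1
  (5Δ to stable)
t=9 Δ0: s2=1 clk=1 s1=0 s0=1 s3=1 s5=0 s4=0
  Δ1: clk:1→0
  (1Δ to stable)
t=10 Δ0: s2=1 clk=0 s1=0 s0=1 s3=1 s5=0 s4=0
  Δ1: clk:0→1
  Δ2: s1:0→1, s4:0→1
  Δ3: s0:1→0, s3:1→0
  Δ4: s3:0→1
  (4Δ to stable)
t=11 Δ0: s2=1 clk=1 s1=1 s0=0 s3=1 s5=0 s4=1
  Δ1: clk:1→0
  (1Δ to stable)
t=12 Δ0: s2=1 clk=0 s1=1 s0=0 s3=1 s5=0 s4=1
  Δ1: clk:0→1
  Δ2: s5:0→1
  Δ3: s2:1→0
  Δ4: s0:0→1
  Δ5: s3:1→0
  (5Δ to stable)

1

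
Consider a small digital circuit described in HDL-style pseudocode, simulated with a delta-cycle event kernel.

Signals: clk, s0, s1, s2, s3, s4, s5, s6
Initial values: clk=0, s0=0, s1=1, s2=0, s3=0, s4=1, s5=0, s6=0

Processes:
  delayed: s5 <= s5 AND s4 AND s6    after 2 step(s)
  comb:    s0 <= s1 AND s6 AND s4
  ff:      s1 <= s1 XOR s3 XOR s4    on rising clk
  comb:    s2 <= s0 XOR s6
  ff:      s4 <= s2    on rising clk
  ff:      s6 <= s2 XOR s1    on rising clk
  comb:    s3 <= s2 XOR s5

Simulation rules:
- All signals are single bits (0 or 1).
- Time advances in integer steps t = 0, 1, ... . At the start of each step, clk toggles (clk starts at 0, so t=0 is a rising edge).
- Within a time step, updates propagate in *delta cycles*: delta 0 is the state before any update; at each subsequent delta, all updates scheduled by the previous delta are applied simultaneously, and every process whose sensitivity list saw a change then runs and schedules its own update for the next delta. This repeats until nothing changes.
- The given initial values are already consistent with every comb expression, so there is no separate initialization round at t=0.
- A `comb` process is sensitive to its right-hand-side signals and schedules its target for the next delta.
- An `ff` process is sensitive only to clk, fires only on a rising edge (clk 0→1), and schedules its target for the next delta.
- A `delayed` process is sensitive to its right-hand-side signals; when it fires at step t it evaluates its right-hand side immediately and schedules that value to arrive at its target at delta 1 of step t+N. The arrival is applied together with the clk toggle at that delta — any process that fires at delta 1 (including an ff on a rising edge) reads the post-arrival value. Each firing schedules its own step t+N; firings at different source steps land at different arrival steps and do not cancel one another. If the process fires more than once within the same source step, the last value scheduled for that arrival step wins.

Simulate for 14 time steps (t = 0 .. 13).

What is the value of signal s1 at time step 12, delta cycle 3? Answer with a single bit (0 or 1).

0

t=0 Δ0: s5=0 s3=0 clk=0 s2=0 s6=0 s4=1 s1=1 s0=0
  Δ1: clk:0→1
  Δ2: s6:0→1, s4:1→0, s1:1→0
  Δ3: s2:0→1
  Δ4: s3:0→1
  (4Δ to stable)
t=1 Δ0: s5=0 s3=1 clk=1 s2=1 s6=1 s4=0 s1=0 s0=0
  Δ1: clk:1→0
  (1Δ to stable)
t=2 Δ0: s5=0 s3=1 clk=0 s2=1 s6=1 s4=0 s1=0 s0=0
  Δ1: clk:0→1
  Δ2: s4:0→1, s1:0→1
  Δ3: s0:0→1
  Δ4: s2:1→0
  Δ5: s3:1→0
  (5Δ to stable)
t=3 Δ0: s5=0 s3=0 clk=1 s2=0 s6=1 s4=1 s1=1 s0=1
  Δ1: clk:1→0
  (1Δ to stable)
t=4 Δ0: s5=0 s3=0 clk=0 s2=0 s6=1 s4=1 s1=1 s0=1
  Δ1: clk:0→1
  Δ2: s4:1→0, s1:1→0
  Δ3: s0:1→0
  Δ4: s2:0→1
  Δ5: s3:0→1
  (5Δ to stable)
t=5 Δ0: s5=0 s3=1 clk=1 s2=1 s6=1 s4=0 s1=0 s0=0
  Δ1: clk:1→0
  (1Δ to stable)
t=6 Δ0: s5=0 s3=1 clk=0 s2=1 s6=1 s4=0 s1=0 s0=0
  Δ1: clk:0→1
  Δ2: s4:0→1, s1:0→1
  Δ3: s0:0→1
  Δ4: s2:1→0
  Δ5: s3:1→0
  (5Δ to stable)
t=7 Δ0: s5=0 s3=0 clk=1 s2=0 s6=1 s4=1 s1=1 s0=1
  Δ1: clk:1→0
  (1Δ to stable)
t=8 Δ0: s5=0 s3=0 clk=0 s2=0 s6=1 s4=1 s1=1 s0=1
  Δ1: clk:0→1
  Δ2: s4:1→0, s1:1→0
  Δ3: s0:1→0
  Δ4: s2:0→1
  Δ5: s3:0→1
  (5Δ to stable)
t=9 Δ0: s5=0 s3=1 clk=1 s2=1 s6=1 s4=0 s1=0 s0=0
  Δ1: clk:1→0
  (1Δ to stable)
t=10 Δ0: s5=0 s3=1 clk=0 s2=1 s6=1 s4=0 s1=0 s0=0
  Δ1: clk:0→1
  Δ2: s4:0→1, s1:0→1
  Δ3: s0:0→1
  Δ4: s2:1→0
  Δ5: s3:1→0
  (5Δ to stable)
t=11 Δ0: s5=0 s3=0 clk=1 s2=0 s6=1 s4=1 s1=1 s0=1
  Δ1: clk:1→0
  (1Δ to stable)
t=12 Δ0: s5=0 s3=0 clk=0 s2=0 s6=1 s4=1 s1=1 s0=1
  Δ1: clk:0→1
  Δ2: s4:1→0, s1:1→0
  Δ3: s0:1→0
  Δ4: s2:0→1
  Δ5: s3:0→1
  (5Δ to stable)
t=13 Δ0: s5=0 s3=1 clk=1 s2=1 s6=1 s4=0 s1=0 s0=0
  Δ1: clk:1→0
  (1Δ to stable)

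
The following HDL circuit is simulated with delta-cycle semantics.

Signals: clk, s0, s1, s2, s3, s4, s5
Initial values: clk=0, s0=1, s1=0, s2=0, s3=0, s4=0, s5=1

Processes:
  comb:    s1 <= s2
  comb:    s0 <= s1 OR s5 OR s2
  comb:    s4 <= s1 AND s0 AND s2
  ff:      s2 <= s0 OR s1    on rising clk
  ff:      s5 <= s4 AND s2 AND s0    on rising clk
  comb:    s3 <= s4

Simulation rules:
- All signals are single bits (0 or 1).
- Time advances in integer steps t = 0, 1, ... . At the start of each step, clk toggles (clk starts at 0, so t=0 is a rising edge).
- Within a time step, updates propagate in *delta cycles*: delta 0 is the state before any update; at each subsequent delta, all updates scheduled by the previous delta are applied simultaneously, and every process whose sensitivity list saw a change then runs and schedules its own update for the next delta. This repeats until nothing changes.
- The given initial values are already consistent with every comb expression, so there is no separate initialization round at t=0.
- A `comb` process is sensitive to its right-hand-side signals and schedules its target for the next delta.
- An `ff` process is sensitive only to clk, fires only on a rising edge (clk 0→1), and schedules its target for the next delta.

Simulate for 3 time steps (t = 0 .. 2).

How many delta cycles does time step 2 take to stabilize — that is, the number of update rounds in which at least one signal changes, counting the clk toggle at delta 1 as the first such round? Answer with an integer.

2

[bits: s4,clk,s1,s3,s0,s2,s5]
t=0: Δ0=0000101 Δ1=0100101 Δ2=0100110 Δ3=0110110 Δ4=1110110 Δ5=1111110 | 5Δ
t=1: Δ0=1111110 Δ1=1011110 | 1Δ
t=2: Δ0=1011110 Δ1=1111110 Δ2=1111111 | 2Δ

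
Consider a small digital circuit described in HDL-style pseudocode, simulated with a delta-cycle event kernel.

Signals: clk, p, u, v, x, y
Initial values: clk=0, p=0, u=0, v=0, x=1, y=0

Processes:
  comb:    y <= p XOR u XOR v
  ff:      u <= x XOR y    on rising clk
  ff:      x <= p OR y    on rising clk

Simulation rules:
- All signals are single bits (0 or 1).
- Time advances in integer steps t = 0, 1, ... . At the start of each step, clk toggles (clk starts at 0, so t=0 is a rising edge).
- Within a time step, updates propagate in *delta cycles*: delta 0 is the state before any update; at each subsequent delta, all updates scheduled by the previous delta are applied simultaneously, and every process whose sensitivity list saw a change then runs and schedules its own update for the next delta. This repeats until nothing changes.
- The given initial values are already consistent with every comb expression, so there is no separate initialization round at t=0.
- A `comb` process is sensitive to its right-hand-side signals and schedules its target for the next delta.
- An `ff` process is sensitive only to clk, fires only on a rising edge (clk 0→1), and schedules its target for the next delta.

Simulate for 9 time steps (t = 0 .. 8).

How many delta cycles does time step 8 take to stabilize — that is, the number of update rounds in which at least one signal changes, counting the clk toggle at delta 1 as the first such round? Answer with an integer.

[bits: clk,p,v,u,x,y]
t=0: Δ0=000010 Δ1=100010 Δ2=100100 Δ3=100101 | 3Δ
t=1: Δ0=100101 Δ1=000101 | 1Δ
t=2: Δ0=000101 Δ1=100101 Δ2=100111 | 2Δ
t=3: Δ0=100111 Δ1=000111 | 1Δ
t=4: Δ0=000111 Δ1=100111 Δ2=100011 Δ3=100010 | 3Δ
t=5: Δ0=100010 Δ1=000010 | 1Δ
t=6: Δ0=000010 Δ1=100010 Δ2=100100 Δ3=100101 | 3Δ
t=7: Δ0=100101 Δ1=000101 | 1Δ
t=8: Δ0=000101 Δ1=100101 Δ2=100111 | 2Δ

2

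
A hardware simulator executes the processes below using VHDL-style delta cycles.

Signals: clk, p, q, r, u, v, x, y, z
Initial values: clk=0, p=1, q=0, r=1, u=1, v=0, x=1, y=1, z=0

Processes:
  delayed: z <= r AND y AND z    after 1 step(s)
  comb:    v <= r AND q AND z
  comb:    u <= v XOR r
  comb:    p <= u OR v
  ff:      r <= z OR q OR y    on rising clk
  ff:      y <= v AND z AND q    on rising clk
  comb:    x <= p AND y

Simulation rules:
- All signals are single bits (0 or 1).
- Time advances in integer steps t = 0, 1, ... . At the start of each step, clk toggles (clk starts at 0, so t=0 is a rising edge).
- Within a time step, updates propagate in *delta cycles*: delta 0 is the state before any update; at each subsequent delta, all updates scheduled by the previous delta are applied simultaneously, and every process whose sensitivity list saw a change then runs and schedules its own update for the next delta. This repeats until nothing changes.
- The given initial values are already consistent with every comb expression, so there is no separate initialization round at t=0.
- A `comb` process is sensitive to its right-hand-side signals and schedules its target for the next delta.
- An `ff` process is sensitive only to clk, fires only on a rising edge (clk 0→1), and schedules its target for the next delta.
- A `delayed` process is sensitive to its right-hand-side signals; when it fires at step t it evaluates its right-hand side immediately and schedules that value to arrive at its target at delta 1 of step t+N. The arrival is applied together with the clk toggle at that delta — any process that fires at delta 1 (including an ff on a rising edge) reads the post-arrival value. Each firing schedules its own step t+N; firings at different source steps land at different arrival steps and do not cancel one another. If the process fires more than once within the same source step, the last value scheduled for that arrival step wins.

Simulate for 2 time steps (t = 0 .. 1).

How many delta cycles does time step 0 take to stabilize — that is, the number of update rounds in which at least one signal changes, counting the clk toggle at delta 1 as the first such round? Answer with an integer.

3

t=0 Δ0: p=1 x=1 r=1 z=0 y=1 clk=0 u=1 q=0 v=0
  Δ1: clk:0→1
  Δ2: y:1→0
  Δ3: x:1→0
  (3Δ to stable)
t=1 Δ0: p=1 x=0 r=1 z=0 y=0 clk=1 u=1 q=0 v=0
  Δ1: clk:1→0
  (1Δ to stable)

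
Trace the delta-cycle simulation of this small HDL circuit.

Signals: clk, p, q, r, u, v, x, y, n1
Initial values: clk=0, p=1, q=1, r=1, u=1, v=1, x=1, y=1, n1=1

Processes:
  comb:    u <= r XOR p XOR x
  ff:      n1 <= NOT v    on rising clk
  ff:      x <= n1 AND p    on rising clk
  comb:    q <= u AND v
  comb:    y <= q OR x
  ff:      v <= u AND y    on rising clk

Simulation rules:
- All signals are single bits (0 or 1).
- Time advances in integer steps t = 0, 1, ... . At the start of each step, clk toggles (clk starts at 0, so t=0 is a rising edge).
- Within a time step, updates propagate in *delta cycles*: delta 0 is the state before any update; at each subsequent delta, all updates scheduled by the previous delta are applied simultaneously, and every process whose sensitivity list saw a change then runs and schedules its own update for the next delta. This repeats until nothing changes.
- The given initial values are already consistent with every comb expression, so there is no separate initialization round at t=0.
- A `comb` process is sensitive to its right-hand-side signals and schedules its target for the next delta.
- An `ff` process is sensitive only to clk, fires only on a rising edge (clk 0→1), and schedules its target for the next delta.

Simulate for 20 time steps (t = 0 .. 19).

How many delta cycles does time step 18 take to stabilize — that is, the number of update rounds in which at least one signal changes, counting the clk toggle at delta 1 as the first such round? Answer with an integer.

t=0 Δ0: clk=0 u=1 n1=1 q=1 x=1 v=1 r=1 y=1 p=1
  Δ1: clk:0→1
  Δ2: n1:1→0
  (2Δ to stable)
t=1 Δ0: clk=1 u=1 n1=0 q=1 x=1 v=1 r=1 y=1 p=1
  Δ1: clk:1→0
  (1Δ to stable)
t=2 Δ0: clk=0 u=1 n1=0 q=1 x=1 v=1 r=1 y=1 p=1
  Δ1: clk:0→1
  Δ2: x:1→0
  Δ3: u:1→0
  Δ4: q:1→0
  Δ5: y:1→0
  (5Δ to stable)
t=3 Δ0: clk=1 u=0 n1=0 q=0 x=0 v=1 r=1 y=0 p=1
  Δ1: clk:1→0
  (1Δ to stable)
t=4 Δ0: clk=0 u=0 n1=0 q=0 x=0 v=1 r=1 y=0 p=1
  Δ1: clk:0→1
  Δ2: v:1→0
  (2Δ to stable)
t=5 Δ0: clk=1 u=0 n1=0 q=0 x=0 v=0 r=1 y=0 p=1
  Δ1: clk:1→0
  (1Δ to stable)
t=6 Δ0: clk=0 u=0 n1=0 q=0 x=0 v=0 r=1 y=0 p=1
  Δ1: clk:0→1
  Δ2: n1:0→1
  (2Δ to stable)
t=7 Δ0: clk=1 u=0 n1=1 q=0 x=0 v=0 r=1 y=0 p=1
  Δ1: clk:1→0
  (1Δ to stable)
t=8 Δ0: clk=0 u=0 n1=1 q=0 x=0 v=0 r=1 y=0 p=1
  Δ1: clk:0→1
  Δ2: x:0→1
  Δ3: u:0→1, y:0→1
  (3Δ to stable)
t=9 Δ0: clk=1 u=1 n1=1 q=0 x=1 v=0 r=1 y=1 p=1
  Δ1: clk:1→0
  (1Δ to stable)
t=10 Δ0: clk=0 u=1 n1=1 q=0 x=1 v=0 r=1 y=1 p=1
  Δ1: clk:0→1
  Δ2: v:0→1
  Δ3: q:0→1
  (3Δ to stable)
t=11 Δ0: clk=1 u=1 n1=1 q=1 x=1 v=1 r=1 y=1 p=1
  Δ1: clk:1→0
  (1Δ to stable)
t=12 Δ0: clk=0 u=1 n1=1 q=1 x=1 v=1 r=1 y=1 p=1
  Δ1: clk:0→1
  Δ2: n1:1→0
  (2Δ to stable)
t=13 Δ0: clk=1 u=1 n1=0 q=1 x=1 v=1 r=1 y=1 p=1
  Δ1: clk:1→0
  (1Δ to stable)
t=14 Δ0: clk=0 u=1 n1=0 q=1 x=1 v=1 r=1 y=1 p=1
  Δ1: clk:0→1
  Δ2: x:1→0
  Δ3: u:1→0
  Δ4: q:1→0
  Δ5: y:1→0
  (5Δ to stable)
t=15 Δ0: clk=1 u=0 n1=0 q=0 x=0 v=1 r=1 y=0 p=1
  Δ1: clk:1→0
  (1Δ to stable)
t=16 Δ0: clk=0 u=0 n1=0 q=0 x=0 v=1 r=1 y=0 p=1
  Δ1: clk:0→1
  Δ2: v:1→0
  (2Δ to stable)
t=17 Δ0: clk=1 u=0 n1=0 q=0 x=0 v=0 r=1 y=0 p=1
  Δ1: clk:1→0
  (1Δ to stable)
t=18 Δ0: clk=0 u=0 n1=0 q=0 x=0 v=0 r=1 y=0 p=1
  Δ1: clk:0→1
  Δ2: n1:0→1
  (2Δ to stable)
t=19 Δ0: clk=1 u=0 n1=1 q=0 x=0 v=0 r=1 y=0 p=1
  Δ1: clk:1→0
  (1Δ to stable)

2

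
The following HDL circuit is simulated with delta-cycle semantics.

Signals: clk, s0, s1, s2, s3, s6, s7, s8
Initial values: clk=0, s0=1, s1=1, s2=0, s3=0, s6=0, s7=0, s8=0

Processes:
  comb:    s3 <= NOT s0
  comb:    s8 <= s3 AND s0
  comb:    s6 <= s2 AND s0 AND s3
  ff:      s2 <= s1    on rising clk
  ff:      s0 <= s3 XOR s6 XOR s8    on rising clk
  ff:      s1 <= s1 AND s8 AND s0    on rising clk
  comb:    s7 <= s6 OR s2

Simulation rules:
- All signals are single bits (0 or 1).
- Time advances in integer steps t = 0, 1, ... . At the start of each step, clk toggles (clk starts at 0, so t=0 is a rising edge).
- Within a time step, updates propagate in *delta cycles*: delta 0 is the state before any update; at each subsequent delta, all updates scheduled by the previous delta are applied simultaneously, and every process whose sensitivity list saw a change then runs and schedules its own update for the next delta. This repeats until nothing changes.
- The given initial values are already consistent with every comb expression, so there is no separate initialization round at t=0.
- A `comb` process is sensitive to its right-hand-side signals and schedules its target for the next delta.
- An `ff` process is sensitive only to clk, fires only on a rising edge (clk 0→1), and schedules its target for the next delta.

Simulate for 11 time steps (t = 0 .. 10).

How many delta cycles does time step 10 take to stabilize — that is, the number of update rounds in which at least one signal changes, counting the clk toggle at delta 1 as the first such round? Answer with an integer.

t0.Δ0 s2=0 clk=0 s1=1 s8=0 s3=0 s0=1 s7=0 s6=0
t0.Δ1 s2=0 clk=1 s1=1 s8=0 s3=0 s0=1 s7=0 s6=0
t0.Δ2 s2=1 clk=1 s1=0 s8=0 s3=0 s0=0 s7=0 s6=0
t0.Δ3 s2=1 clk=1 s1=0 s8=0 s3=1 s0=0 s7=1 s6=0
t1.Δ0 s2=1 clk=1 s1=0 s8=0 s3=1 s0=0 s7=1 s6=0
t1.Δ1 s2=1 clk=0 s1=0 s8=0 s3=1 s0=0 s7=1 s6=0
t2.Δ0 s2=1 clk=0 s1=0 s8=0 s3=1 s0=0 s7=1 s6=0
t2.Δ1 s2=1 clk=1 s1=0 s8=0 s3=1 s0=0 s7=1 s6=0
t2.Δ2 s2=0 clk=1 s1=0 s8=0 s3=1 s0=1 s7=1 s6=0
t2.Δ3 s2=0 clk=1 s1=0 s8=1 s3=0 s0=1 s7=0 s6=0
t2.Δ4 s2=0 clk=1 s1=0 s8=0 s3=0 s0=1 s7=0 s6=0
t3.Δ0 s2=0 clk=1 s1=0 s8=0 s3=0 s0=1 s7=0 s6=0
t3.Δ1 s2=0 clk=0 s1=0 s8=0 s3=0 s0=1 s7=0 s6=0
t4.Δ0 s2=0 clk=0 s1=0 s8=0 s3=0 s0=1 s7=0 s6=0
t4.Δ1 s2=0 clk=1 s1=0 s8=0 s3=0 s0=1 s7=0 s6=0
t4.Δ2 s2=0 clk=1 s1=0 s8=0 s3=0 s0=0 s7=0 s6=0
t4.Δ3 s2=0 clk=1 s1=0 s8=0 s3=1 s0=0 s7=0 s6=0
t5.Δ0 s2=0 clk=1 s1=0 s8=0 s3=1 s0=0 s7=0 s6=0
t5.Δ1 s2=0 clk=0 s1=0 s8=0 s3=1 s0=0 s7=0 s6=0
t6.Δ0 s2=0 clk=0 s1=0 s8=0 s3=1 s0=0 s7=0 s6=0
t6.Δ1 s2=0 clk=1 s1=0 s8=0 s3=1 s0=0 s7=0 s6=0
t6.Δ2 s2=0 clk=1 s1=0 s8=0 s3=1 s0=1 s7=0 s6=0
t6.Δ3 s2=0 clk=1 s1=0 s8=1 s3=0 s0=1 s7=0 s6=0
t6.Δ4 s2=0 clk=1 s1=0 s8=0 s3=0 s0=1 s7=0 s6=0
t7.Δ0 s2=0 clk=1 s1=0 s8=0 s3=0 s0=1 s7=0 s6=0
t7.Δ1 s2=0 clk=0 s1=0 s8=0 s3=0 s0=1 s7=0 s6=0
t8.Δ0 s2=0 clk=0 s1=0 s8=0 s3=0 s0=1 s7=0 s6=0
t8.Δ1 s2=0 clk=1 s1=0 s8=0 s3=0 s0=1 s7=0 s6=0
t8.Δ2 s2=0 clk=1 s1=0 s8=0 s3=0 s0=0 s7=0 s6=0
t8.Δ3 s2=0 clk=1 s1=0 s8=0 s3=1 s0=0 s7=0 s6=0
t9.Δ0 s2=0 clk=1 s1=0 s8=0 s3=1 s0=0 s7=0 s6=0
t9.Δ1 s2=0 clk=0 s1=0 s8=0 s3=1 s0=0 s7=0 s6=0
t10.Δ0 s2=0 clk=0 s1=0 s8=0 s3=1 s0=0 s7=0 s6=0
t10.Δ1 s2=0 clk=1 s1=0 s8=0 s3=1 s0=0 s7=0 s6=0
t10.Δ2 s2=0 clk=1 s1=0 s8=0 s3=1 s0=1 s7=0 s6=0
t10.Δ3 s2=0 clk=1 s1=0 s8=1 s3=0 s0=1 s7=0 s6=0
t10.Δ4 s2=0 clk=1 s1=0 s8=0 s3=0 s0=1 s7=0 s6=0

4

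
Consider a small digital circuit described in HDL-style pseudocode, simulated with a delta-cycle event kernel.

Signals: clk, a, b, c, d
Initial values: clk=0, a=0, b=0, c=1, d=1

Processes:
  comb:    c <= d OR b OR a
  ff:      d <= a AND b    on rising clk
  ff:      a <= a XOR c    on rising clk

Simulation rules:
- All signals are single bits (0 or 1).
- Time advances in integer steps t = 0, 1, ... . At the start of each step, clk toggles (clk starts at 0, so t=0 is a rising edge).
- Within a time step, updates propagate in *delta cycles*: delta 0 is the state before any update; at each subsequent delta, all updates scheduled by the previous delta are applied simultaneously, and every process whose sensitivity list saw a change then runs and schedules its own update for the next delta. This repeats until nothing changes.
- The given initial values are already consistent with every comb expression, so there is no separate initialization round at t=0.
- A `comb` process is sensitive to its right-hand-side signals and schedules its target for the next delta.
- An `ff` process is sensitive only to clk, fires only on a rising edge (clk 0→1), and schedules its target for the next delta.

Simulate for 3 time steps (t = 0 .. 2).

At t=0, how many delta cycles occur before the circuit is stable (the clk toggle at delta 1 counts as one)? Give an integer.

2

t=0 Δ0: clk=0 a=0 d=1 c=1 b=0
  Δ1: clk:0→1
  Δ2: a:0→1, d:1→0
  (2Δ to stable)
t=1 Δ0: clk=1 a=1 d=0 c=1 b=0
  Δ1: clk:1→0
  (1Δ to stable)
t=2 Δ0: clk=0 a=1 d=0 c=1 b=0
  Δ1: clk:0→1
  Δ2: a:1→0
  Δ3: c:1→0
  (3Δ to stable)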